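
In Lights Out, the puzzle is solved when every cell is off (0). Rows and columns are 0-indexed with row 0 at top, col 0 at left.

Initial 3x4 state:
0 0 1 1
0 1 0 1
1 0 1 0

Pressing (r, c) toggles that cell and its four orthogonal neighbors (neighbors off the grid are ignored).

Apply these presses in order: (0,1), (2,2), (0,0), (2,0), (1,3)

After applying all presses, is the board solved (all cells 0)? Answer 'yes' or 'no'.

Answer: yes

Derivation:
After press 1 at (0,1):
1 1 0 1
0 0 0 1
1 0 1 0

After press 2 at (2,2):
1 1 0 1
0 0 1 1
1 1 0 1

After press 3 at (0,0):
0 0 0 1
1 0 1 1
1 1 0 1

After press 4 at (2,0):
0 0 0 1
0 0 1 1
0 0 0 1

After press 5 at (1,3):
0 0 0 0
0 0 0 0
0 0 0 0

Lights still on: 0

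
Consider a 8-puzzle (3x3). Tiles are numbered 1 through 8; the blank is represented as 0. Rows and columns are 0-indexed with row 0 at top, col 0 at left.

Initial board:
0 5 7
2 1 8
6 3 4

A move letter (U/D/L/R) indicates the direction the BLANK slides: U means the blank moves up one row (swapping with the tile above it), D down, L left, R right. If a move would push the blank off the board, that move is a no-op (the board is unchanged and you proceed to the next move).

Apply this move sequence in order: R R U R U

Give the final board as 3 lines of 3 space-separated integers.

After move 1 (R):
5 0 7
2 1 8
6 3 4

After move 2 (R):
5 7 0
2 1 8
6 3 4

After move 3 (U):
5 7 0
2 1 8
6 3 4

After move 4 (R):
5 7 0
2 1 8
6 3 4

After move 5 (U):
5 7 0
2 1 8
6 3 4

Answer: 5 7 0
2 1 8
6 3 4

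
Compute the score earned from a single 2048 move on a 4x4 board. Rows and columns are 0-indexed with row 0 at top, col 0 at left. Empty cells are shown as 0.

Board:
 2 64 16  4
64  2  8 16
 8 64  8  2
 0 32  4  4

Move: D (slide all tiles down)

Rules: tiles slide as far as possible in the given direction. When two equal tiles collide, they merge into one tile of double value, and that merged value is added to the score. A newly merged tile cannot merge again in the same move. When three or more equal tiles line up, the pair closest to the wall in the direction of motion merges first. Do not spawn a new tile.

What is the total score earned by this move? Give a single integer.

Answer: 16

Derivation:
Slide down:
col 0: [2, 64, 8, 0] -> [0, 2, 64, 8]  score +0 (running 0)
col 1: [64, 2, 64, 32] -> [64, 2, 64, 32]  score +0 (running 0)
col 2: [16, 8, 8, 4] -> [0, 16, 16, 4]  score +16 (running 16)
col 3: [4, 16, 2, 4] -> [4, 16, 2, 4]  score +0 (running 16)
Board after move:
 0 64  0  4
 2  2 16 16
64 64 16  2
 8 32  4  4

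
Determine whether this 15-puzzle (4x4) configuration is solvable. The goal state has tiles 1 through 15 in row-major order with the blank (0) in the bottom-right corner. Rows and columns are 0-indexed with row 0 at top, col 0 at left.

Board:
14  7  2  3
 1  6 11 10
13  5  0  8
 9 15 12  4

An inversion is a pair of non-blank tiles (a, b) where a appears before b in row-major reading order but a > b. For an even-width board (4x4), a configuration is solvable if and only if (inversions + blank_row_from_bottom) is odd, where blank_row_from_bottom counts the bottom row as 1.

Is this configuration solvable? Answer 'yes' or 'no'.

Answer: yes

Derivation:
Inversions: 43
Blank is in row 2 (0-indexed from top), which is row 2 counting from the bottom (bottom = 1).
43 + 2 = 45, which is odd, so the puzzle is solvable.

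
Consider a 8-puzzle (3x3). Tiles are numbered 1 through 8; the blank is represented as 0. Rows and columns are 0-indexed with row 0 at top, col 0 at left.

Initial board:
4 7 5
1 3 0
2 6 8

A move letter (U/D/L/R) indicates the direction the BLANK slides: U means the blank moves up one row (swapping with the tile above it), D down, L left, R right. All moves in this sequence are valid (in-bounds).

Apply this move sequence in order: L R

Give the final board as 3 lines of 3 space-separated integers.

Answer: 4 7 5
1 3 0
2 6 8

Derivation:
After move 1 (L):
4 7 5
1 0 3
2 6 8

After move 2 (R):
4 7 5
1 3 0
2 6 8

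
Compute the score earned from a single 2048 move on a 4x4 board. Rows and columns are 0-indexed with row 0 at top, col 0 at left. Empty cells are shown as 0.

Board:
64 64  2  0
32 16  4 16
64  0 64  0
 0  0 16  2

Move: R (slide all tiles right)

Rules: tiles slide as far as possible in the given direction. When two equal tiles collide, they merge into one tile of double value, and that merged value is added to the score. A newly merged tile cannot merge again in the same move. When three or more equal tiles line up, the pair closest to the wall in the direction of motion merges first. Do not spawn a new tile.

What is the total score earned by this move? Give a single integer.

Slide right:
row 0: [64, 64, 2, 0] -> [0, 0, 128, 2]  score +128 (running 128)
row 1: [32, 16, 4, 16] -> [32, 16, 4, 16]  score +0 (running 128)
row 2: [64, 0, 64, 0] -> [0, 0, 0, 128]  score +128 (running 256)
row 3: [0, 0, 16, 2] -> [0, 0, 16, 2]  score +0 (running 256)
Board after move:
  0   0 128   2
 32  16   4  16
  0   0   0 128
  0   0  16   2

Answer: 256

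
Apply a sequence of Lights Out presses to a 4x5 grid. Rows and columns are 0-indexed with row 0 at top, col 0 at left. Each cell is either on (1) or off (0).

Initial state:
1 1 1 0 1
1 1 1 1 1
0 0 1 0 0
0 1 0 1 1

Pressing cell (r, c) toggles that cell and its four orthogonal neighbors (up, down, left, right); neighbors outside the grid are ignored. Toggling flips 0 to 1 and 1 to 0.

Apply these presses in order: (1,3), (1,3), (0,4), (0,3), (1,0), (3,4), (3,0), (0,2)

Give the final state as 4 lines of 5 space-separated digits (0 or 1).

Answer: 0 0 1 1 1
0 0 0 0 0
0 0 1 0 1
1 0 0 0 0

Derivation:
After press 1 at (1,3):
1 1 1 1 1
1 1 0 0 0
0 0 1 1 0
0 1 0 1 1

After press 2 at (1,3):
1 1 1 0 1
1 1 1 1 1
0 0 1 0 0
0 1 0 1 1

After press 3 at (0,4):
1 1 1 1 0
1 1 1 1 0
0 0 1 0 0
0 1 0 1 1

After press 4 at (0,3):
1 1 0 0 1
1 1 1 0 0
0 0 1 0 0
0 1 0 1 1

After press 5 at (1,0):
0 1 0 0 1
0 0 1 0 0
1 0 1 0 0
0 1 0 1 1

After press 6 at (3,4):
0 1 0 0 1
0 0 1 0 0
1 0 1 0 1
0 1 0 0 0

After press 7 at (3,0):
0 1 0 0 1
0 0 1 0 0
0 0 1 0 1
1 0 0 0 0

After press 8 at (0,2):
0 0 1 1 1
0 0 0 0 0
0 0 1 0 1
1 0 0 0 0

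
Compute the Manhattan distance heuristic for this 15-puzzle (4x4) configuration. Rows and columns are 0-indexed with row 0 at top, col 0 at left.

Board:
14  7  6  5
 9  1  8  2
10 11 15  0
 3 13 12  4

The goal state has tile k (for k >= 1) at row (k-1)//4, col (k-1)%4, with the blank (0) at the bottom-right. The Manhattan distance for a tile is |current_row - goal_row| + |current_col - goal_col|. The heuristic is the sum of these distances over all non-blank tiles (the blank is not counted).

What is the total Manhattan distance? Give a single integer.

Tile 14: at (0,0), goal (3,1), distance |0-3|+|0-1| = 4
Tile 7: at (0,1), goal (1,2), distance |0-1|+|1-2| = 2
Tile 6: at (0,2), goal (1,1), distance |0-1|+|2-1| = 2
Tile 5: at (0,3), goal (1,0), distance |0-1|+|3-0| = 4
Tile 9: at (1,0), goal (2,0), distance |1-2|+|0-0| = 1
Tile 1: at (1,1), goal (0,0), distance |1-0|+|1-0| = 2
Tile 8: at (1,2), goal (1,3), distance |1-1|+|2-3| = 1
Tile 2: at (1,3), goal (0,1), distance |1-0|+|3-1| = 3
Tile 10: at (2,0), goal (2,1), distance |2-2|+|0-1| = 1
Tile 11: at (2,1), goal (2,2), distance |2-2|+|1-2| = 1
Tile 15: at (2,2), goal (3,2), distance |2-3|+|2-2| = 1
Tile 3: at (3,0), goal (0,2), distance |3-0|+|0-2| = 5
Tile 13: at (3,1), goal (3,0), distance |3-3|+|1-0| = 1
Tile 12: at (3,2), goal (2,3), distance |3-2|+|2-3| = 2
Tile 4: at (3,3), goal (0,3), distance |3-0|+|3-3| = 3
Sum: 4 + 2 + 2 + 4 + 1 + 2 + 1 + 3 + 1 + 1 + 1 + 5 + 1 + 2 + 3 = 33

Answer: 33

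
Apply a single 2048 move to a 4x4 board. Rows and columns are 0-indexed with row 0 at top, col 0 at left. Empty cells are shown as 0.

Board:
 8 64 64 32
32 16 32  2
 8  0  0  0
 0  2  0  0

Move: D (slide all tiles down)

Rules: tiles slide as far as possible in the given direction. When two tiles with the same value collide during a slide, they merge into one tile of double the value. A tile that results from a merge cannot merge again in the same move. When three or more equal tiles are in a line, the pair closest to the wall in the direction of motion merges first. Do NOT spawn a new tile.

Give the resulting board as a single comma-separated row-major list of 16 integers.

Slide down:
col 0: [8, 32, 8, 0] -> [0, 8, 32, 8]
col 1: [64, 16, 0, 2] -> [0, 64, 16, 2]
col 2: [64, 32, 0, 0] -> [0, 0, 64, 32]
col 3: [32, 2, 0, 0] -> [0, 0, 32, 2]

Answer: 0, 0, 0, 0, 8, 64, 0, 0, 32, 16, 64, 32, 8, 2, 32, 2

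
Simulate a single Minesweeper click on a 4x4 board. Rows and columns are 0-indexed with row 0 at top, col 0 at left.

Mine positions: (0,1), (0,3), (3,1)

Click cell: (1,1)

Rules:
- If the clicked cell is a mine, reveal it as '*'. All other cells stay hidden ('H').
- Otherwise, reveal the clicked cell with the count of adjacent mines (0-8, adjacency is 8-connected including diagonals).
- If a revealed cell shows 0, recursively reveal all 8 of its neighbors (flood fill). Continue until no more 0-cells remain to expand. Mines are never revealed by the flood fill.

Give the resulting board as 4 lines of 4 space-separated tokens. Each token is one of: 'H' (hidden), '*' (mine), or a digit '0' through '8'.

H H H H
H 1 H H
H H H H
H H H H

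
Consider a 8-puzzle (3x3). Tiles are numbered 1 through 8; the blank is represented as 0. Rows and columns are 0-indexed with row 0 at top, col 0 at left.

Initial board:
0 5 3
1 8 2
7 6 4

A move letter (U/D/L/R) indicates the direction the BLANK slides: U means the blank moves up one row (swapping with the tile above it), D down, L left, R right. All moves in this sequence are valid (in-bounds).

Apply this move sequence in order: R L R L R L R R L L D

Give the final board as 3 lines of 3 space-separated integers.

After move 1 (R):
5 0 3
1 8 2
7 6 4

After move 2 (L):
0 5 3
1 8 2
7 6 4

After move 3 (R):
5 0 3
1 8 2
7 6 4

After move 4 (L):
0 5 3
1 8 2
7 6 4

After move 5 (R):
5 0 3
1 8 2
7 6 4

After move 6 (L):
0 5 3
1 8 2
7 6 4

After move 7 (R):
5 0 3
1 8 2
7 6 4

After move 8 (R):
5 3 0
1 8 2
7 6 4

After move 9 (L):
5 0 3
1 8 2
7 6 4

After move 10 (L):
0 5 3
1 8 2
7 6 4

After move 11 (D):
1 5 3
0 8 2
7 6 4

Answer: 1 5 3
0 8 2
7 6 4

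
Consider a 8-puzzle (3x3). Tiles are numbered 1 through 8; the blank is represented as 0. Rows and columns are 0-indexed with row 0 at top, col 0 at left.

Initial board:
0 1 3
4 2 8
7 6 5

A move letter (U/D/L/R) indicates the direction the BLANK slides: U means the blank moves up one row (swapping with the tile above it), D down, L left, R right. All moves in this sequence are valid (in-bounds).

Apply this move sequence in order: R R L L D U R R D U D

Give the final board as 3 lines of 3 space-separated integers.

After move 1 (R):
1 0 3
4 2 8
7 6 5

After move 2 (R):
1 3 0
4 2 8
7 6 5

After move 3 (L):
1 0 3
4 2 8
7 6 5

After move 4 (L):
0 1 3
4 2 8
7 6 5

After move 5 (D):
4 1 3
0 2 8
7 6 5

After move 6 (U):
0 1 3
4 2 8
7 6 5

After move 7 (R):
1 0 3
4 2 8
7 6 5

After move 8 (R):
1 3 0
4 2 8
7 6 5

After move 9 (D):
1 3 8
4 2 0
7 6 5

After move 10 (U):
1 3 0
4 2 8
7 6 5

After move 11 (D):
1 3 8
4 2 0
7 6 5

Answer: 1 3 8
4 2 0
7 6 5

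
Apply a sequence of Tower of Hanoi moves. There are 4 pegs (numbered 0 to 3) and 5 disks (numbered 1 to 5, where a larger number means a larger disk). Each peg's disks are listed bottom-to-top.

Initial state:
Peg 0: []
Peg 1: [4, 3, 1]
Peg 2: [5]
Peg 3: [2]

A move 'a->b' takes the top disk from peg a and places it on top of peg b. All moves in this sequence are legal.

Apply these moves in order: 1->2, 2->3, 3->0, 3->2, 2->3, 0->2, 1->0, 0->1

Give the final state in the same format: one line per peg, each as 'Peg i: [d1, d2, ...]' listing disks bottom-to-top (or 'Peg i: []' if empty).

After move 1 (1->2):
Peg 0: []
Peg 1: [4, 3]
Peg 2: [5, 1]
Peg 3: [2]

After move 2 (2->3):
Peg 0: []
Peg 1: [4, 3]
Peg 2: [5]
Peg 3: [2, 1]

After move 3 (3->0):
Peg 0: [1]
Peg 1: [4, 3]
Peg 2: [5]
Peg 3: [2]

After move 4 (3->2):
Peg 0: [1]
Peg 1: [4, 3]
Peg 2: [5, 2]
Peg 3: []

After move 5 (2->3):
Peg 0: [1]
Peg 1: [4, 3]
Peg 2: [5]
Peg 3: [2]

After move 6 (0->2):
Peg 0: []
Peg 1: [4, 3]
Peg 2: [5, 1]
Peg 3: [2]

After move 7 (1->0):
Peg 0: [3]
Peg 1: [4]
Peg 2: [5, 1]
Peg 3: [2]

After move 8 (0->1):
Peg 0: []
Peg 1: [4, 3]
Peg 2: [5, 1]
Peg 3: [2]

Answer: Peg 0: []
Peg 1: [4, 3]
Peg 2: [5, 1]
Peg 3: [2]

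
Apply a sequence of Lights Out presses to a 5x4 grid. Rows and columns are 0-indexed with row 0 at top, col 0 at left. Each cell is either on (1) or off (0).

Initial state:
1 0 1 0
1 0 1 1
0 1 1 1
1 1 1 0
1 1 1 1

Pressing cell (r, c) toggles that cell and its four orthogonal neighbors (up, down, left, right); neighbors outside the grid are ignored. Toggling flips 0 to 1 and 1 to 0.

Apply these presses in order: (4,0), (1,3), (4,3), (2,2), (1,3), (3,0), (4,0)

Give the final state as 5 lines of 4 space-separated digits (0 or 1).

After press 1 at (4,0):
1 0 1 0
1 0 1 1
0 1 1 1
0 1 1 0
0 0 1 1

After press 2 at (1,3):
1 0 1 1
1 0 0 0
0 1 1 0
0 1 1 0
0 0 1 1

After press 3 at (4,3):
1 0 1 1
1 0 0 0
0 1 1 0
0 1 1 1
0 0 0 0

After press 4 at (2,2):
1 0 1 1
1 0 1 0
0 0 0 1
0 1 0 1
0 0 0 0

After press 5 at (1,3):
1 0 1 0
1 0 0 1
0 0 0 0
0 1 0 1
0 0 0 0

After press 6 at (3,0):
1 0 1 0
1 0 0 1
1 0 0 0
1 0 0 1
1 0 0 0

After press 7 at (4,0):
1 0 1 0
1 0 0 1
1 0 0 0
0 0 0 1
0 1 0 0

Answer: 1 0 1 0
1 0 0 1
1 0 0 0
0 0 0 1
0 1 0 0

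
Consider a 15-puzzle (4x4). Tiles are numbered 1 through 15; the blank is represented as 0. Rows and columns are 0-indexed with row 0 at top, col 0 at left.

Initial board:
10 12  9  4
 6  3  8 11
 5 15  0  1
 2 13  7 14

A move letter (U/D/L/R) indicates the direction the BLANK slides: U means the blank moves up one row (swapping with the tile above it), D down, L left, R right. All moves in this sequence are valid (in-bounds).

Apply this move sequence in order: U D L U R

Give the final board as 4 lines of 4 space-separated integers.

After move 1 (U):
10 12  9  4
 6  3  0 11
 5 15  8  1
 2 13  7 14

After move 2 (D):
10 12  9  4
 6  3  8 11
 5 15  0  1
 2 13  7 14

After move 3 (L):
10 12  9  4
 6  3  8 11
 5  0 15  1
 2 13  7 14

After move 4 (U):
10 12  9  4
 6  0  8 11
 5  3 15  1
 2 13  7 14

After move 5 (R):
10 12  9  4
 6  8  0 11
 5  3 15  1
 2 13  7 14

Answer: 10 12  9  4
 6  8  0 11
 5  3 15  1
 2 13  7 14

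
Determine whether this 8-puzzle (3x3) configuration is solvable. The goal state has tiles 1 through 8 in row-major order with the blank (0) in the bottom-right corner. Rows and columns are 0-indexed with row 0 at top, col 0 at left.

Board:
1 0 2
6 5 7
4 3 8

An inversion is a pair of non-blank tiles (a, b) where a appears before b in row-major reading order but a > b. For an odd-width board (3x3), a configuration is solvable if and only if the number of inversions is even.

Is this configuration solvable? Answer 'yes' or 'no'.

Inversions (pairs i<j in row-major order where tile[i] > tile[j] > 0): 8
8 is even, so the puzzle is solvable.

Answer: yes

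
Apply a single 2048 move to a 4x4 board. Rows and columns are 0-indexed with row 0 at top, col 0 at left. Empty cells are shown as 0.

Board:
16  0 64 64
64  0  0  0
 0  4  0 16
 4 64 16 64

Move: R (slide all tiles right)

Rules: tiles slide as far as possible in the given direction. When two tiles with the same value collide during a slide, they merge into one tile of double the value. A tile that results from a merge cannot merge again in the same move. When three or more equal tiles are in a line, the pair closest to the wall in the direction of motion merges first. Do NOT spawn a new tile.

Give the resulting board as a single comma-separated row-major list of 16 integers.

Answer: 0, 0, 16, 128, 0, 0, 0, 64, 0, 0, 4, 16, 4, 64, 16, 64

Derivation:
Slide right:
row 0: [16, 0, 64, 64] -> [0, 0, 16, 128]
row 1: [64, 0, 0, 0] -> [0, 0, 0, 64]
row 2: [0, 4, 0, 16] -> [0, 0, 4, 16]
row 3: [4, 64, 16, 64] -> [4, 64, 16, 64]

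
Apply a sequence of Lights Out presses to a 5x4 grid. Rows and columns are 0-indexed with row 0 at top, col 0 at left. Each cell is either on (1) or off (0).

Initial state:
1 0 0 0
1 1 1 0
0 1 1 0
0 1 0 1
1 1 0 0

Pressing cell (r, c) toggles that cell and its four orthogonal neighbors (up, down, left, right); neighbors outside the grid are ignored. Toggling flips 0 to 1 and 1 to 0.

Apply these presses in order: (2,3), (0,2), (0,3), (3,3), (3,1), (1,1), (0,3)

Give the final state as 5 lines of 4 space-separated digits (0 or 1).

Answer: 1 0 1 1
0 0 1 1
0 1 0 0
1 0 0 1
1 0 0 1

Derivation:
After press 1 at (2,3):
1 0 0 0
1 1 1 1
0 1 0 1
0 1 0 0
1 1 0 0

After press 2 at (0,2):
1 1 1 1
1 1 0 1
0 1 0 1
0 1 0 0
1 1 0 0

After press 3 at (0,3):
1 1 0 0
1 1 0 0
0 1 0 1
0 1 0 0
1 1 0 0

After press 4 at (3,3):
1 1 0 0
1 1 0 0
0 1 0 0
0 1 1 1
1 1 0 1

After press 5 at (3,1):
1 1 0 0
1 1 0 0
0 0 0 0
1 0 0 1
1 0 0 1

After press 6 at (1,1):
1 0 0 0
0 0 1 0
0 1 0 0
1 0 0 1
1 0 0 1

After press 7 at (0,3):
1 0 1 1
0 0 1 1
0 1 0 0
1 0 0 1
1 0 0 1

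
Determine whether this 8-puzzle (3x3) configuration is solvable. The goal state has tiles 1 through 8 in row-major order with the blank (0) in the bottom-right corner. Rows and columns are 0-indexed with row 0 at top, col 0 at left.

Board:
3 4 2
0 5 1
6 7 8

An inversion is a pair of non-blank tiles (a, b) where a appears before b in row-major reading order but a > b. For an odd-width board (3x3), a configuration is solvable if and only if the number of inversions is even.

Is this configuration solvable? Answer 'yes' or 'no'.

Answer: yes

Derivation:
Inversions (pairs i<j in row-major order where tile[i] > tile[j] > 0): 6
6 is even, so the puzzle is solvable.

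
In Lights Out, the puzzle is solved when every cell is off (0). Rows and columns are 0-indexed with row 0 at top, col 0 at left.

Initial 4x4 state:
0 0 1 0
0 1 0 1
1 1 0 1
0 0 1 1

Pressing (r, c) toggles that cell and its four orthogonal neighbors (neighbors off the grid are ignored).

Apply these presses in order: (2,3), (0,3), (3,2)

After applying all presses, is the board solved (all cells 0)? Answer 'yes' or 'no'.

Answer: no

Derivation:
After press 1 at (2,3):
0 0 1 0
0 1 0 0
1 1 1 0
0 0 1 0

After press 2 at (0,3):
0 0 0 1
0 1 0 1
1 1 1 0
0 0 1 0

After press 3 at (3,2):
0 0 0 1
0 1 0 1
1 1 0 0
0 1 0 1

Lights still on: 7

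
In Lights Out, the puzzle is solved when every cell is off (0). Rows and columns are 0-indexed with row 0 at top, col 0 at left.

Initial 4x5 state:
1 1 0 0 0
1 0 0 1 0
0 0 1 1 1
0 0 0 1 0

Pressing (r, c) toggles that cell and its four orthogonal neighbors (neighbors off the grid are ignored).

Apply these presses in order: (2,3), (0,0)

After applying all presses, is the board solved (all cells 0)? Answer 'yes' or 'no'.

Answer: yes

Derivation:
After press 1 at (2,3):
1 1 0 0 0
1 0 0 0 0
0 0 0 0 0
0 0 0 0 0

After press 2 at (0,0):
0 0 0 0 0
0 0 0 0 0
0 0 0 0 0
0 0 0 0 0

Lights still on: 0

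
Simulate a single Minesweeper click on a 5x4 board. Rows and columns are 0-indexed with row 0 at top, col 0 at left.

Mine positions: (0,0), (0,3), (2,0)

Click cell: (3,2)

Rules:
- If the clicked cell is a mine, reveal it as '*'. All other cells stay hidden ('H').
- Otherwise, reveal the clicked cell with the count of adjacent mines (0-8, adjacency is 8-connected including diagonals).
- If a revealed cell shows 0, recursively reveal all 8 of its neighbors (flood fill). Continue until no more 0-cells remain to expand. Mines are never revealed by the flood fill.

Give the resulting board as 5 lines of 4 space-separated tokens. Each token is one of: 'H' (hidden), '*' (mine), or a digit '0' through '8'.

H H H H
H 2 1 1
H 1 0 0
1 1 0 0
0 0 0 0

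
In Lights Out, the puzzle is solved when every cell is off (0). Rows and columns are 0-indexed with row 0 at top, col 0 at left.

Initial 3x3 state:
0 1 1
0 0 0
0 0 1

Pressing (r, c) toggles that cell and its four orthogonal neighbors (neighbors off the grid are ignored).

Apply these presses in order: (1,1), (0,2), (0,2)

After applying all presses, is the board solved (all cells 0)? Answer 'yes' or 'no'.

After press 1 at (1,1):
0 0 1
1 1 1
0 1 1

After press 2 at (0,2):
0 1 0
1 1 0
0 1 1

After press 3 at (0,2):
0 0 1
1 1 1
0 1 1

Lights still on: 6

Answer: no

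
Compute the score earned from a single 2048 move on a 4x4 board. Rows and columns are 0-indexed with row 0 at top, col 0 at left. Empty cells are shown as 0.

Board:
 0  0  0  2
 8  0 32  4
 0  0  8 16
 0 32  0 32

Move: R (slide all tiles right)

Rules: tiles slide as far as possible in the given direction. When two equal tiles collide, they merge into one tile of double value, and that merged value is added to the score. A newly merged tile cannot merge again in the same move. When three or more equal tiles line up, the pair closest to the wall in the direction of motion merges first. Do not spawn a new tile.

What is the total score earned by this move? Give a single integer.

Slide right:
row 0: [0, 0, 0, 2] -> [0, 0, 0, 2]  score +0 (running 0)
row 1: [8, 0, 32, 4] -> [0, 8, 32, 4]  score +0 (running 0)
row 2: [0, 0, 8, 16] -> [0, 0, 8, 16]  score +0 (running 0)
row 3: [0, 32, 0, 32] -> [0, 0, 0, 64]  score +64 (running 64)
Board after move:
 0  0  0  2
 0  8 32  4
 0  0  8 16
 0  0  0 64

Answer: 64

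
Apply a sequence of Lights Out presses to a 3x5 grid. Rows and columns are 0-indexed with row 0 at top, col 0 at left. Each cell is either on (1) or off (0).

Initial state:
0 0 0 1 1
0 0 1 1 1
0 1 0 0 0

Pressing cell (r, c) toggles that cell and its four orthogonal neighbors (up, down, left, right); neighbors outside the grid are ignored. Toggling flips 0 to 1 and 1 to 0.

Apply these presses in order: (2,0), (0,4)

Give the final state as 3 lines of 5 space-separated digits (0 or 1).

After press 1 at (2,0):
0 0 0 1 1
1 0 1 1 1
1 0 0 0 0

After press 2 at (0,4):
0 0 0 0 0
1 0 1 1 0
1 0 0 0 0

Answer: 0 0 0 0 0
1 0 1 1 0
1 0 0 0 0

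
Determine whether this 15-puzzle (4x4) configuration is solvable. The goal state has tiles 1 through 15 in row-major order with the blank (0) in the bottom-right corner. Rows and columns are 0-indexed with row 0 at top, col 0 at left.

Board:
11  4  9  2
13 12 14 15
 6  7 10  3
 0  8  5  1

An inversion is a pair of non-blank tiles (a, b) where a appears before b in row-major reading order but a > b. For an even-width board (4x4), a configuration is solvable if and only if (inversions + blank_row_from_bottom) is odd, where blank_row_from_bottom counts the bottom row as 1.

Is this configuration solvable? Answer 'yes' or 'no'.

Answer: yes

Derivation:
Inversions: 64
Blank is in row 3 (0-indexed from top), which is row 1 counting from the bottom (bottom = 1).
64 + 1 = 65, which is odd, so the puzzle is solvable.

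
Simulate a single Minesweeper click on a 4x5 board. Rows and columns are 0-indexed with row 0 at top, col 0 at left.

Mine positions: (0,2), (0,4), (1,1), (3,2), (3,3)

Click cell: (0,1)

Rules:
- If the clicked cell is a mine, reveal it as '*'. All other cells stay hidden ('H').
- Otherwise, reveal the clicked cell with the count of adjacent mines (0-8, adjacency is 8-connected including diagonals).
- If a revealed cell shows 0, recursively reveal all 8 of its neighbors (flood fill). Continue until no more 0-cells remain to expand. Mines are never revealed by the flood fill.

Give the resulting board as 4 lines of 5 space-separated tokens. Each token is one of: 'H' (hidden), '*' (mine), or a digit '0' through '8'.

H 2 H H H
H H H H H
H H H H H
H H H H H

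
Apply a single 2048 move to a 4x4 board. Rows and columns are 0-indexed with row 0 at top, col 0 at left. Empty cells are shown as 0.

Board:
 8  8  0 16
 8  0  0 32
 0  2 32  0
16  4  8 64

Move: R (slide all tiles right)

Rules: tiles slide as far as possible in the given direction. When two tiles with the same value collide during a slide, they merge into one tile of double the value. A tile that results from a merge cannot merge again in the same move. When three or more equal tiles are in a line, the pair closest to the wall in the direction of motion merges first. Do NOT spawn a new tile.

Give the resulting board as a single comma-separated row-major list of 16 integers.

Slide right:
row 0: [8, 8, 0, 16] -> [0, 0, 16, 16]
row 1: [8, 0, 0, 32] -> [0, 0, 8, 32]
row 2: [0, 2, 32, 0] -> [0, 0, 2, 32]
row 3: [16, 4, 8, 64] -> [16, 4, 8, 64]

Answer: 0, 0, 16, 16, 0, 0, 8, 32, 0, 0, 2, 32, 16, 4, 8, 64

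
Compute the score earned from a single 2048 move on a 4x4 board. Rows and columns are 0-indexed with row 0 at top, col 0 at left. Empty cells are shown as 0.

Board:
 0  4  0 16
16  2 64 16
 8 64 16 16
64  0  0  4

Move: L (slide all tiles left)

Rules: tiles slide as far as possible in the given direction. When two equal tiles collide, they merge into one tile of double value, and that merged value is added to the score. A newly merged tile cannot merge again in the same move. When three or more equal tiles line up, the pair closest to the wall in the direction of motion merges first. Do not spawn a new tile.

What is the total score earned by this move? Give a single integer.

Answer: 32

Derivation:
Slide left:
row 0: [0, 4, 0, 16] -> [4, 16, 0, 0]  score +0 (running 0)
row 1: [16, 2, 64, 16] -> [16, 2, 64, 16]  score +0 (running 0)
row 2: [8, 64, 16, 16] -> [8, 64, 32, 0]  score +32 (running 32)
row 3: [64, 0, 0, 4] -> [64, 4, 0, 0]  score +0 (running 32)
Board after move:
 4 16  0  0
16  2 64 16
 8 64 32  0
64  4  0  0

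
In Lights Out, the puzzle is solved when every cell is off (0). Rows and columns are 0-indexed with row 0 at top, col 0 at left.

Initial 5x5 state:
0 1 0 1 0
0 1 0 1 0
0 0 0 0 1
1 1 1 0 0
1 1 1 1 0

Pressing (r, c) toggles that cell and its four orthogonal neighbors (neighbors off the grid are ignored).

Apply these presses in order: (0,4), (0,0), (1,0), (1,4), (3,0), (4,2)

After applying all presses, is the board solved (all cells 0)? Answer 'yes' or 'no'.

After press 1 at (0,4):
0 1 0 0 1
0 1 0 1 1
0 0 0 0 1
1 1 1 0 0
1 1 1 1 0

After press 2 at (0,0):
1 0 0 0 1
1 1 0 1 1
0 0 0 0 1
1 1 1 0 0
1 1 1 1 0

After press 3 at (1,0):
0 0 0 0 1
0 0 0 1 1
1 0 0 0 1
1 1 1 0 0
1 1 1 1 0

After press 4 at (1,4):
0 0 0 0 0
0 0 0 0 0
1 0 0 0 0
1 1 1 0 0
1 1 1 1 0

After press 5 at (3,0):
0 0 0 0 0
0 0 0 0 0
0 0 0 0 0
0 0 1 0 0
0 1 1 1 0

After press 6 at (4,2):
0 0 0 0 0
0 0 0 0 0
0 0 0 0 0
0 0 0 0 0
0 0 0 0 0

Lights still on: 0

Answer: yes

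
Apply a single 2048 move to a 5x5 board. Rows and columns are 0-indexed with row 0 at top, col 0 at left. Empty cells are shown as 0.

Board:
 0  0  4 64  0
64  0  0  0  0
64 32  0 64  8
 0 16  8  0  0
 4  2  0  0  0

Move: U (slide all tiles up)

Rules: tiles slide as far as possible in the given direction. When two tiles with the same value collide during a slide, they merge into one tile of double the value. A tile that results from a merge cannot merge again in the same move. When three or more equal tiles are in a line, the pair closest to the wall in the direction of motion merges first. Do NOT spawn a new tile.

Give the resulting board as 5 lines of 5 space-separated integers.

Answer: 128  32   4 128   8
  4  16   8   0   0
  0   2   0   0   0
  0   0   0   0   0
  0   0   0   0   0

Derivation:
Slide up:
col 0: [0, 64, 64, 0, 4] -> [128, 4, 0, 0, 0]
col 1: [0, 0, 32, 16, 2] -> [32, 16, 2, 0, 0]
col 2: [4, 0, 0, 8, 0] -> [4, 8, 0, 0, 0]
col 3: [64, 0, 64, 0, 0] -> [128, 0, 0, 0, 0]
col 4: [0, 0, 8, 0, 0] -> [8, 0, 0, 0, 0]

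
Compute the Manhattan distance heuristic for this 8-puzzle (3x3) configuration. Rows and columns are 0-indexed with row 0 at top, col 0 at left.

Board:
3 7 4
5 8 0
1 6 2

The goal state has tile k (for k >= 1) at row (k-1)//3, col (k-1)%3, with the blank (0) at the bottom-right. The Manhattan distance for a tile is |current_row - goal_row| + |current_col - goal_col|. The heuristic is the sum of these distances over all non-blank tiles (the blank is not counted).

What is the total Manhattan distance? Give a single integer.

Answer: 17

Derivation:
Tile 3: at (0,0), goal (0,2), distance |0-0|+|0-2| = 2
Tile 7: at (0,1), goal (2,0), distance |0-2|+|1-0| = 3
Tile 4: at (0,2), goal (1,0), distance |0-1|+|2-0| = 3
Tile 5: at (1,0), goal (1,1), distance |1-1|+|0-1| = 1
Tile 8: at (1,1), goal (2,1), distance |1-2|+|1-1| = 1
Tile 1: at (2,0), goal (0,0), distance |2-0|+|0-0| = 2
Tile 6: at (2,1), goal (1,2), distance |2-1|+|1-2| = 2
Tile 2: at (2,2), goal (0,1), distance |2-0|+|2-1| = 3
Sum: 2 + 3 + 3 + 1 + 1 + 2 + 2 + 3 = 17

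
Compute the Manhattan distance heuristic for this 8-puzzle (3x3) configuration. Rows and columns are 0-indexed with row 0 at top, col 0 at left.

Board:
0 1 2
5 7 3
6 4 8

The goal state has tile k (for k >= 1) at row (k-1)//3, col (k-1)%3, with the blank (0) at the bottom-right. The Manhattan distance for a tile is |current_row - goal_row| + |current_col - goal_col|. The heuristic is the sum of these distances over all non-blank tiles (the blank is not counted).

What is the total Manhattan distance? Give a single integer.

Answer: 12

Derivation:
Tile 1: (0,1)->(0,0) = 1
Tile 2: (0,2)->(0,1) = 1
Tile 5: (1,0)->(1,1) = 1
Tile 7: (1,1)->(2,0) = 2
Tile 3: (1,2)->(0,2) = 1
Tile 6: (2,0)->(1,2) = 3
Tile 4: (2,1)->(1,0) = 2
Tile 8: (2,2)->(2,1) = 1
Sum: 1 + 1 + 1 + 2 + 1 + 3 + 2 + 1 = 12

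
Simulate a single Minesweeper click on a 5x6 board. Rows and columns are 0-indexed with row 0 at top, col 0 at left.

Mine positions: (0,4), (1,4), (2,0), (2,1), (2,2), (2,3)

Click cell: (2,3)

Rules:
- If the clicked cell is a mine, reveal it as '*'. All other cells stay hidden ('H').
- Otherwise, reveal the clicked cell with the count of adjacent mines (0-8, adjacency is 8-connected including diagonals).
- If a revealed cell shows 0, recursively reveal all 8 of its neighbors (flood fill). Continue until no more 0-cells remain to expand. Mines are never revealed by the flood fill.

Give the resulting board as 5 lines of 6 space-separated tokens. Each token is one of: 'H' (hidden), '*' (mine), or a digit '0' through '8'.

H H H H H H
H H H H H H
H H H * H H
H H H H H H
H H H H H H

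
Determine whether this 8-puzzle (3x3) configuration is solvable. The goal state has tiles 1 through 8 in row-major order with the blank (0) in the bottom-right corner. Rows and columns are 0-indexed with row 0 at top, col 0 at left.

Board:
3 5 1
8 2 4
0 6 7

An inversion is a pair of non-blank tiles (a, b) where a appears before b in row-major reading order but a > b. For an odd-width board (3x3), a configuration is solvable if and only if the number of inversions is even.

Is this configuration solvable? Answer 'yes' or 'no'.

Inversions (pairs i<j in row-major order where tile[i] > tile[j] > 0): 9
9 is odd, so the puzzle is not solvable.

Answer: no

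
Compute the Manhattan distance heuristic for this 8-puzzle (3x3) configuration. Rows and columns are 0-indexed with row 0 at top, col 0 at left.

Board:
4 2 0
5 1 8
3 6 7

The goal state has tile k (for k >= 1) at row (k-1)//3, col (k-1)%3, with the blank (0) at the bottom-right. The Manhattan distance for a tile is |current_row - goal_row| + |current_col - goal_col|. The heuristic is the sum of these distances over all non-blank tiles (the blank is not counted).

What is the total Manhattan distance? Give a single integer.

Tile 4: (0,0)->(1,0) = 1
Tile 2: (0,1)->(0,1) = 0
Tile 5: (1,0)->(1,1) = 1
Tile 1: (1,1)->(0,0) = 2
Tile 8: (1,2)->(2,1) = 2
Tile 3: (2,0)->(0,2) = 4
Tile 6: (2,1)->(1,2) = 2
Tile 7: (2,2)->(2,0) = 2
Sum: 1 + 0 + 1 + 2 + 2 + 4 + 2 + 2 = 14

Answer: 14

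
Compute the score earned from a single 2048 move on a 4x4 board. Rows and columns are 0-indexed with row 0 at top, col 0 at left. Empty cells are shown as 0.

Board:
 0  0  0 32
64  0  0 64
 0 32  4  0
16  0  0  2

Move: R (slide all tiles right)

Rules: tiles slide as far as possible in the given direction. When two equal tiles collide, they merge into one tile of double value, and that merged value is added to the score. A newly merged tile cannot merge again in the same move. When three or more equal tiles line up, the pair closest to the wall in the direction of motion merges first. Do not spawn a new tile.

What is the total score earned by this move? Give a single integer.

Answer: 128

Derivation:
Slide right:
row 0: [0, 0, 0, 32] -> [0, 0, 0, 32]  score +0 (running 0)
row 1: [64, 0, 0, 64] -> [0, 0, 0, 128]  score +128 (running 128)
row 2: [0, 32, 4, 0] -> [0, 0, 32, 4]  score +0 (running 128)
row 3: [16, 0, 0, 2] -> [0, 0, 16, 2]  score +0 (running 128)
Board after move:
  0   0   0  32
  0   0   0 128
  0   0  32   4
  0   0  16   2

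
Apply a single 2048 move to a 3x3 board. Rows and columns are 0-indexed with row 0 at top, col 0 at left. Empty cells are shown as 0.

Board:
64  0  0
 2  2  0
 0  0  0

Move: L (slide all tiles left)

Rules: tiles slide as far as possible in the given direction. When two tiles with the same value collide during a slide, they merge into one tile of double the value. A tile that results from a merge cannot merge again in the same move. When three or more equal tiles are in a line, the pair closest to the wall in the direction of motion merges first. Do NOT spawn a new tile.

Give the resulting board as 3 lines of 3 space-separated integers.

Slide left:
row 0: [64, 0, 0] -> [64, 0, 0]
row 1: [2, 2, 0] -> [4, 0, 0]
row 2: [0, 0, 0] -> [0, 0, 0]

Answer: 64  0  0
 4  0  0
 0  0  0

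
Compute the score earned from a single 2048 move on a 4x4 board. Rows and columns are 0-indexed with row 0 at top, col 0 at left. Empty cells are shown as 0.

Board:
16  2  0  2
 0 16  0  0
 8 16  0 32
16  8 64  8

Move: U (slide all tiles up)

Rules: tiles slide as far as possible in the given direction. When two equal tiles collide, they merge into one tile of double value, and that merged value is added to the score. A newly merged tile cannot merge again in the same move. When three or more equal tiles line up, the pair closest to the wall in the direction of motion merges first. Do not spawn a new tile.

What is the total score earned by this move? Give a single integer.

Answer: 32

Derivation:
Slide up:
col 0: [16, 0, 8, 16] -> [16, 8, 16, 0]  score +0 (running 0)
col 1: [2, 16, 16, 8] -> [2, 32, 8, 0]  score +32 (running 32)
col 2: [0, 0, 0, 64] -> [64, 0, 0, 0]  score +0 (running 32)
col 3: [2, 0, 32, 8] -> [2, 32, 8, 0]  score +0 (running 32)
Board after move:
16  2 64  2
 8 32  0 32
16  8  0  8
 0  0  0  0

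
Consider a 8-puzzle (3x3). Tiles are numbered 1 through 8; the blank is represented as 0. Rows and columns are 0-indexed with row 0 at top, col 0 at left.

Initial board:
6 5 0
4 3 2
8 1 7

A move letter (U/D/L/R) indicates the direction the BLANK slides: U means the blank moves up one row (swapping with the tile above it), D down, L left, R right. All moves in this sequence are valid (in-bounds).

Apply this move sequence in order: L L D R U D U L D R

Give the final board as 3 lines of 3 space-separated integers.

After move 1 (L):
6 0 5
4 3 2
8 1 7

After move 2 (L):
0 6 5
4 3 2
8 1 7

After move 3 (D):
4 6 5
0 3 2
8 1 7

After move 4 (R):
4 6 5
3 0 2
8 1 7

After move 5 (U):
4 0 5
3 6 2
8 1 7

After move 6 (D):
4 6 5
3 0 2
8 1 7

After move 7 (U):
4 0 5
3 6 2
8 1 7

After move 8 (L):
0 4 5
3 6 2
8 1 7

After move 9 (D):
3 4 5
0 6 2
8 1 7

After move 10 (R):
3 4 5
6 0 2
8 1 7

Answer: 3 4 5
6 0 2
8 1 7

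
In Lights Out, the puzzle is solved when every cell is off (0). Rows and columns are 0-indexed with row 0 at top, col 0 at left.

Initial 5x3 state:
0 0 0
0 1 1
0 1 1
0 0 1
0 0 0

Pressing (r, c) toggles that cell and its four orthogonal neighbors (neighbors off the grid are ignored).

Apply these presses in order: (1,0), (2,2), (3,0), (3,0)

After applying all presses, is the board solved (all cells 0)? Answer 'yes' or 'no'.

Answer: no

Derivation:
After press 1 at (1,0):
1 0 0
1 0 1
1 1 1
0 0 1
0 0 0

After press 2 at (2,2):
1 0 0
1 0 0
1 0 0
0 0 0
0 0 0

After press 3 at (3,0):
1 0 0
1 0 0
0 0 0
1 1 0
1 0 0

After press 4 at (3,0):
1 0 0
1 0 0
1 0 0
0 0 0
0 0 0

Lights still on: 3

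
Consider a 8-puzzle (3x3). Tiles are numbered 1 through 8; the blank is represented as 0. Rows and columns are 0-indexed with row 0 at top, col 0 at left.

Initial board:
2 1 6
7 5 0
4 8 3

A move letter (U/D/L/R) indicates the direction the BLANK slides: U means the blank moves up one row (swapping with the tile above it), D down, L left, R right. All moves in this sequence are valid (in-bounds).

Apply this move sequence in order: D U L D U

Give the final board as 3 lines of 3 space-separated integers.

After move 1 (D):
2 1 6
7 5 3
4 8 0

After move 2 (U):
2 1 6
7 5 0
4 8 3

After move 3 (L):
2 1 6
7 0 5
4 8 3

After move 4 (D):
2 1 6
7 8 5
4 0 3

After move 5 (U):
2 1 6
7 0 5
4 8 3

Answer: 2 1 6
7 0 5
4 8 3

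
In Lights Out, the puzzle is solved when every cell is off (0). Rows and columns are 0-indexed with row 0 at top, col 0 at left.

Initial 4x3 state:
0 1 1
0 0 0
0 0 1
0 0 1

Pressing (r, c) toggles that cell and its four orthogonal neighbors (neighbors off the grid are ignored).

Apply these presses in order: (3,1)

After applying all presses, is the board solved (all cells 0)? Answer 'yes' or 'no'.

After press 1 at (3,1):
0 1 1
0 0 0
0 1 1
1 1 0

Lights still on: 6

Answer: no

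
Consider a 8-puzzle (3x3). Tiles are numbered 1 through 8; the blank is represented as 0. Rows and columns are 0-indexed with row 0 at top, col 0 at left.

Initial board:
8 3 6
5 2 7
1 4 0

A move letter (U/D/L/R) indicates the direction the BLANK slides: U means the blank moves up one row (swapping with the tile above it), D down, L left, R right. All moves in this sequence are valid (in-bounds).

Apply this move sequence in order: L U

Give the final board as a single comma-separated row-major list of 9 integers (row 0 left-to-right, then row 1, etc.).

After move 1 (L):
8 3 6
5 2 7
1 0 4

After move 2 (U):
8 3 6
5 0 7
1 2 4

Answer: 8, 3, 6, 5, 0, 7, 1, 2, 4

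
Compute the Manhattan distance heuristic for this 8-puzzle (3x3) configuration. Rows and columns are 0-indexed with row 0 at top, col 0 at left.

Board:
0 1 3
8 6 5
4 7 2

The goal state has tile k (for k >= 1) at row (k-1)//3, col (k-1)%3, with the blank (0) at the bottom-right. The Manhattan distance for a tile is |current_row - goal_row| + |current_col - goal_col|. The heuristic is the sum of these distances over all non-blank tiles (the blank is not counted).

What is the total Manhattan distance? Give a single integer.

Tile 1: at (0,1), goal (0,0), distance |0-0|+|1-0| = 1
Tile 3: at (0,2), goal (0,2), distance |0-0|+|2-2| = 0
Tile 8: at (1,0), goal (2,1), distance |1-2|+|0-1| = 2
Tile 6: at (1,1), goal (1,2), distance |1-1|+|1-2| = 1
Tile 5: at (1,2), goal (1,1), distance |1-1|+|2-1| = 1
Tile 4: at (2,0), goal (1,0), distance |2-1|+|0-0| = 1
Tile 7: at (2,1), goal (2,0), distance |2-2|+|1-0| = 1
Tile 2: at (2,2), goal (0,1), distance |2-0|+|2-1| = 3
Sum: 1 + 0 + 2 + 1 + 1 + 1 + 1 + 3 = 10

Answer: 10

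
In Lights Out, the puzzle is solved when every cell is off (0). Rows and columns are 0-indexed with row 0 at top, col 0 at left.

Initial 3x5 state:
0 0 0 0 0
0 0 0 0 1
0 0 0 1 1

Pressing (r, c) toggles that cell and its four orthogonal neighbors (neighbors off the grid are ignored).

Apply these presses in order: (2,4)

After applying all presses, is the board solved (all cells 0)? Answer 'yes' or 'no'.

Answer: yes

Derivation:
After press 1 at (2,4):
0 0 0 0 0
0 0 0 0 0
0 0 0 0 0

Lights still on: 0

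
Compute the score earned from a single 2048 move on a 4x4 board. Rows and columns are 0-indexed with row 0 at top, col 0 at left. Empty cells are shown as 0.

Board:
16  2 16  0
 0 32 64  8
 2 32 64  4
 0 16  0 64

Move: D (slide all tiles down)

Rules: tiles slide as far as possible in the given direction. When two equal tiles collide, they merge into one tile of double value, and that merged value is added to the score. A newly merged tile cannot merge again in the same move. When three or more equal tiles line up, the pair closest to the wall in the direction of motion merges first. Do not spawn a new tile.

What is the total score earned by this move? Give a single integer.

Answer: 192

Derivation:
Slide down:
col 0: [16, 0, 2, 0] -> [0, 0, 16, 2]  score +0 (running 0)
col 1: [2, 32, 32, 16] -> [0, 2, 64, 16]  score +64 (running 64)
col 2: [16, 64, 64, 0] -> [0, 0, 16, 128]  score +128 (running 192)
col 3: [0, 8, 4, 64] -> [0, 8, 4, 64]  score +0 (running 192)
Board after move:
  0   0   0   0
  0   2   0   8
 16  64  16   4
  2  16 128  64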